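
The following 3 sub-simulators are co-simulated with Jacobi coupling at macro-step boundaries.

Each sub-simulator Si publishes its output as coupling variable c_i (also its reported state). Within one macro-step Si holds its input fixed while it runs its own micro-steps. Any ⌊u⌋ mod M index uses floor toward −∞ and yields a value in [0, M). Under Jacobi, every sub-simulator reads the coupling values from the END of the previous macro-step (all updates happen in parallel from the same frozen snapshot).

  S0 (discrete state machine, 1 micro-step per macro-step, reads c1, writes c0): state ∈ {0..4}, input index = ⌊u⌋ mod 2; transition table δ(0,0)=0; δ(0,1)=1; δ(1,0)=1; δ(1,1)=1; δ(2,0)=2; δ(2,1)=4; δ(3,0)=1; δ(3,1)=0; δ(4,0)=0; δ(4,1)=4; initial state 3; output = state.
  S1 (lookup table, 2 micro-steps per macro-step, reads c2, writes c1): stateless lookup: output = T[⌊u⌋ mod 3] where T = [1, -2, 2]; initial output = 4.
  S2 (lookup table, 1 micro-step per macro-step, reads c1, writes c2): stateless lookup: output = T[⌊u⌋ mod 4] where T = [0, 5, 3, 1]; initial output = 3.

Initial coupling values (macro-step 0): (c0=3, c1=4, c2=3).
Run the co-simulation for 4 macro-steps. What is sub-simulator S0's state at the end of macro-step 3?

macro 1: S0 reads c1=4 → after 1×micro: 1; S1 reads c2=3 → after 2×micro: 1; S2 reads c1=4 → after 1×micro: 0 ⇒ (c0=1, c1=1, c2=0)
macro 2: S0 reads c1=1 → after 1×micro: 1; S1 reads c2=0 → after 2×micro: 1; S2 reads c1=1 → after 1×micro: 5 ⇒ (c0=1, c1=1, c2=5)
macro 3: S0 reads c1=1 → after 1×micro: 1; S1 reads c2=5 → after 2×micro: 2; S2 reads c1=1 → after 1×micro: 5 ⇒ (c0=1, c1=2, c2=5)
macro 4: S0 reads c1=2 → after 1×micro: 1; S1 reads c2=5 → after 2×micro: 2; S2 reads c1=2 → after 1×micro: 3 ⇒ (c0=1, c1=2, c2=3)

S0 state at macro-step 3 = 1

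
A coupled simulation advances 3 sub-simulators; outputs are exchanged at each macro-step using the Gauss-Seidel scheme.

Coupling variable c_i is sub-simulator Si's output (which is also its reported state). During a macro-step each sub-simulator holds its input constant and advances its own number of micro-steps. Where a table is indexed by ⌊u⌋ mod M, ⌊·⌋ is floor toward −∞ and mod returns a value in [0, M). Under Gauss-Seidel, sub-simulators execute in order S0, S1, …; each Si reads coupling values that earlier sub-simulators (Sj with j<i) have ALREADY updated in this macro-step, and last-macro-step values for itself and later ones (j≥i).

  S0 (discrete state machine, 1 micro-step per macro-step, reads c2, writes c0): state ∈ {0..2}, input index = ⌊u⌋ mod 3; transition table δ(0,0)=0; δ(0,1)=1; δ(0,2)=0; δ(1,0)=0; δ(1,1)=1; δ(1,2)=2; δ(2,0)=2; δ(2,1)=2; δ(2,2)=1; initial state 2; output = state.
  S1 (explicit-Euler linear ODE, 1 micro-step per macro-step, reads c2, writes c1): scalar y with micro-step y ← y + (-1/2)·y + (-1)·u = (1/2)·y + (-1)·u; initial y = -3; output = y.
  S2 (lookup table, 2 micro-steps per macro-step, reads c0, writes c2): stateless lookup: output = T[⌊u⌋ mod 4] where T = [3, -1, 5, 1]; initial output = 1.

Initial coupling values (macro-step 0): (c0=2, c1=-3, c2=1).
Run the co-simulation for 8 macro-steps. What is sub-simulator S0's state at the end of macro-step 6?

macro 1: S0 reads c2=1 → after 1×micro: 2; S1 reads c2=1 → after 1×micro: -5/2; S2 reads c0=2 → after 2×micro: 5 ⇒ (c0=2, c1=-5/2, c2=5)
macro 2: S0 reads c2=5 → after 1×micro: 1; S1 reads c2=5 → after 1×micro: -25/4; S2 reads c0=1 → after 2×micro: -1 ⇒ (c0=1, c1=-25/4, c2=-1)
macro 3: S0 reads c2=-1 → after 1×micro: 2; S1 reads c2=-1 → after 1×micro: -17/8; S2 reads c0=2 → after 2×micro: 5 ⇒ (c0=2, c1=-17/8, c2=5)
macro 4: S0 reads c2=5 → after 1×micro: 1; S1 reads c2=5 → after 1×micro: -97/16; S2 reads c0=1 → after 2×micro: -1 ⇒ (c0=1, c1=-97/16, c2=-1)
macro 5: S0 reads c2=-1 → after 1×micro: 2; S1 reads c2=-1 → after 1×micro: -65/32; S2 reads c0=2 → after 2×micro: 5 ⇒ (c0=2, c1=-65/32, c2=5)
macro 6: S0 reads c2=5 → after 1×micro: 1; S1 reads c2=5 → after 1×micro: -385/64; S2 reads c0=1 → after 2×micro: -1 ⇒ (c0=1, c1=-385/64, c2=-1)
macro 7: S0 reads c2=-1 → after 1×micro: 2; S1 reads c2=-1 → after 1×micro: -257/128; S2 reads c0=2 → after 2×micro: 5 ⇒ (c0=2, c1=-257/128, c2=5)
macro 8: S0 reads c2=5 → after 1×micro: 1; S1 reads c2=5 → after 1×micro: -1537/256; S2 reads c0=1 → after 2×micro: -1 ⇒ (c0=1, c1=-1537/256, c2=-1)

S0 state at macro-step 6 = 1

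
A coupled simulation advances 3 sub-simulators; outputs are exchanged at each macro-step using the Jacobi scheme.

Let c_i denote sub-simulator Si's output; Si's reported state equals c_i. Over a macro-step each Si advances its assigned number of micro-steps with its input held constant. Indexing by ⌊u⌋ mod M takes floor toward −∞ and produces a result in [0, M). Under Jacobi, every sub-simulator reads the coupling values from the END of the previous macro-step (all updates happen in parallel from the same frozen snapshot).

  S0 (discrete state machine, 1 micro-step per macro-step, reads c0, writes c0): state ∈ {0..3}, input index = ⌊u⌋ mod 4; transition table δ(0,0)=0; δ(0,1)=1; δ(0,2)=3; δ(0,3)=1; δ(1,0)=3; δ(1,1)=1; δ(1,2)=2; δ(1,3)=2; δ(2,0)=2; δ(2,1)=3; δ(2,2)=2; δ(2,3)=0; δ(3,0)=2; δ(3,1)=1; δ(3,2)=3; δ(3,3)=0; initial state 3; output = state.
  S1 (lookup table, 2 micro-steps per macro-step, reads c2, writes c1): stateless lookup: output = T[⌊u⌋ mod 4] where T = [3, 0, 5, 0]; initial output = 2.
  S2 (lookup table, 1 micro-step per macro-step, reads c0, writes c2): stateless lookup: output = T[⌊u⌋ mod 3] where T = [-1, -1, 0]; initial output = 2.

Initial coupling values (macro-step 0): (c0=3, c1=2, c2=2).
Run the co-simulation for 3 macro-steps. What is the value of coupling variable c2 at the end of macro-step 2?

c2 at macro-step 2 = -1

macro 1: S0 reads c0=3 → after 1×micro: 0; S1 reads c2=2 → after 2×micro: 5; S2 reads c0=3 → after 1×micro: -1 ⇒ (c0=0, c1=5, c2=-1)
macro 2: S0 reads c0=0 → after 1×micro: 0; S1 reads c2=-1 → after 2×micro: 0; S2 reads c0=0 → after 1×micro: -1 ⇒ (c0=0, c1=0, c2=-1)
macro 3: S0 reads c0=0 → after 1×micro: 0; S1 reads c2=-1 → after 2×micro: 0; S2 reads c0=0 → after 1×micro: -1 ⇒ (c0=0, c1=0, c2=-1)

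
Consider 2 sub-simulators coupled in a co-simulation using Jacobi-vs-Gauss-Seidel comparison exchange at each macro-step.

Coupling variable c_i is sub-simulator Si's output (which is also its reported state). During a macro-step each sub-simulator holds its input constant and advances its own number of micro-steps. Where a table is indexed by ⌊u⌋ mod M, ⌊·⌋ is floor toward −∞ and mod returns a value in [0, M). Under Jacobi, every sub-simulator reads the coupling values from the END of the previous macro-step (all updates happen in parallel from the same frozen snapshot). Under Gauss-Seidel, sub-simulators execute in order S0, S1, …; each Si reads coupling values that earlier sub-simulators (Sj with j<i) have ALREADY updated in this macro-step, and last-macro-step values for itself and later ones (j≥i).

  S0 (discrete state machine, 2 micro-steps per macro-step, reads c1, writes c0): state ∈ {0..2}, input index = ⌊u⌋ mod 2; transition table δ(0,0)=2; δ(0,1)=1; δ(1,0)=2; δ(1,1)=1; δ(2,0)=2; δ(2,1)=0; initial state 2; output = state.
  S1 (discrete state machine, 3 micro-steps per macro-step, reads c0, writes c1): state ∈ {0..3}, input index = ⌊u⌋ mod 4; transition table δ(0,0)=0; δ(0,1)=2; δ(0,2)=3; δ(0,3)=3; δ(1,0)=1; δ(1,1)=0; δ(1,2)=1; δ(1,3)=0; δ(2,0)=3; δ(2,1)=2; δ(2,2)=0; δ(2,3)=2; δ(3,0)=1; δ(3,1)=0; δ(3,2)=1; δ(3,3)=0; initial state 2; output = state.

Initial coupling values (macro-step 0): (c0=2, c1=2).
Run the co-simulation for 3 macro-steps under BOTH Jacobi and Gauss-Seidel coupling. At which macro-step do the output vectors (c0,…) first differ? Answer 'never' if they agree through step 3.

first divergence at macro-step: 2

[Jacobi] macro 1: S0 reads c1=2 → after 2×micro: 2; S1 reads c0=2 → after 3×micro: 1 ⇒ (c0=2, c1=1)
[Jacobi] macro 2: S0 reads c1=1 → after 2×micro: 1; S1 reads c0=2 → after 3×micro: 1 ⇒ (c0=1, c1=1)
[Jacobi] macro 3: S0 reads c1=1 → after 2×micro: 1; S1 reads c0=1 → after 3×micro: 2 ⇒ (c0=1, c1=2)
[Gauss-Seidel] macro 1: S0 reads c1=2 → after 2×micro: 2; S1 reads c0=2 → after 3×micro: 1 ⇒ (c0=2, c1=1)
[Gauss-Seidel] macro 2: S0 reads c1=1 → after 2×micro: 1; S1 reads c0=1 → after 3×micro: 2 ⇒ (c0=1, c1=2)
[Gauss-Seidel] macro 3: S0 reads c1=2 → after 2×micro: 2; S1 reads c0=2 → after 3×micro: 1 ⇒ (c0=2, c1=1)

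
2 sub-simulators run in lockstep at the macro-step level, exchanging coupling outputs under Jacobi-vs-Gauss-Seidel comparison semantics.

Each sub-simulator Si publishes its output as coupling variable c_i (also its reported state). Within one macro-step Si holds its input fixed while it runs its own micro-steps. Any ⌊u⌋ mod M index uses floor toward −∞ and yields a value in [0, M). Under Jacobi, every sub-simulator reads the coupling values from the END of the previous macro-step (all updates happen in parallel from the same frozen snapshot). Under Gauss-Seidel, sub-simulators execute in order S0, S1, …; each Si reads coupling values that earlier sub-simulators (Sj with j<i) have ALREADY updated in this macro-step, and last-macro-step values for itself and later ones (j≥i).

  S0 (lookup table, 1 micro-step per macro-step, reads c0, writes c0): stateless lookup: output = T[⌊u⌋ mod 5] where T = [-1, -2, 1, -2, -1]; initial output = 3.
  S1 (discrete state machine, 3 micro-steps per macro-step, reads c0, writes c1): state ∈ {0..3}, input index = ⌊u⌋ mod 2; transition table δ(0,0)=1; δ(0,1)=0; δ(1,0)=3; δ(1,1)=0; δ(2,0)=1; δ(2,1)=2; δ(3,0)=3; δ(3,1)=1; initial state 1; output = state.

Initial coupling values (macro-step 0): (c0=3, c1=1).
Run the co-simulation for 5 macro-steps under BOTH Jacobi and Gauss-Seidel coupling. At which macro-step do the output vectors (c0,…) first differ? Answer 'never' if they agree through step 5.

[Jacobi] macro 1: S0 reads c0=3 → after 1×micro: -2; S1 reads c0=3 → after 3×micro: 0 ⇒ (c0=-2, c1=0)
[Jacobi] macro 2: S0 reads c0=-2 → after 1×micro: -2; S1 reads c0=-2 → after 3×micro: 3 ⇒ (c0=-2, c1=3)
[Jacobi] macro 3: S0 reads c0=-2 → after 1×micro: -2; S1 reads c0=-2 → after 3×micro: 3 ⇒ (c0=-2, c1=3)
[Jacobi] macro 4: S0 reads c0=-2 → after 1×micro: -2; S1 reads c0=-2 → after 3×micro: 3 ⇒ (c0=-2, c1=3)
[Jacobi] macro 5: S0 reads c0=-2 → after 1×micro: -2; S1 reads c0=-2 → after 3×micro: 3 ⇒ (c0=-2, c1=3)
[Gauss-Seidel] macro 1: S0 reads c0=3 → after 1×micro: -2; S1 reads c0=-2 → after 3×micro: 3 ⇒ (c0=-2, c1=3)
[Gauss-Seidel] macro 2: S0 reads c0=-2 → after 1×micro: -2; S1 reads c0=-2 → after 3×micro: 3 ⇒ (c0=-2, c1=3)
[Gauss-Seidel] macro 3: S0 reads c0=-2 → after 1×micro: -2; S1 reads c0=-2 → after 3×micro: 3 ⇒ (c0=-2, c1=3)
[Gauss-Seidel] macro 4: S0 reads c0=-2 → after 1×micro: -2; S1 reads c0=-2 → after 3×micro: 3 ⇒ (c0=-2, c1=3)
[Gauss-Seidel] macro 5: S0 reads c0=-2 → after 1×micro: -2; S1 reads c0=-2 → after 3×micro: 3 ⇒ (c0=-2, c1=3)

first divergence at macro-step: 1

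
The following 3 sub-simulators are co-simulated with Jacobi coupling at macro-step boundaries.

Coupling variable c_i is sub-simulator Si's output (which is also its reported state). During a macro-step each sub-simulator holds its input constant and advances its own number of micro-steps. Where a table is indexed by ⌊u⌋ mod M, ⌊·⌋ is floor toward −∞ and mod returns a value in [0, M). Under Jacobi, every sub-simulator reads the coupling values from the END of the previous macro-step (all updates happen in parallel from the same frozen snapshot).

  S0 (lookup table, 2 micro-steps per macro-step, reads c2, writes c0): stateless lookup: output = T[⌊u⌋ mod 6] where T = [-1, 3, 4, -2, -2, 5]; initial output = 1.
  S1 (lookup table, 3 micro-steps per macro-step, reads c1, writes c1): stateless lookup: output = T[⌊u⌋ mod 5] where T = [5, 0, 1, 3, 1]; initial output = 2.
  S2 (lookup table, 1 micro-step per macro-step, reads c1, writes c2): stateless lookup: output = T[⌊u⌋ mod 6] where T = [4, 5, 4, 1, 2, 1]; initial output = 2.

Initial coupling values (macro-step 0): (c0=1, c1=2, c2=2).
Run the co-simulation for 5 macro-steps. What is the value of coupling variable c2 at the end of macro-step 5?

macro 1: S0 reads c2=2 → after 2×micro: 4; S1 reads c1=2 → after 3×micro: 1; S2 reads c1=2 → after 1×micro: 4 ⇒ (c0=4, c1=1, c2=4)
macro 2: S0 reads c2=4 → after 2×micro: -2; S1 reads c1=1 → after 3×micro: 0; S2 reads c1=1 → after 1×micro: 5 ⇒ (c0=-2, c1=0, c2=5)
macro 3: S0 reads c2=5 → after 2×micro: 5; S1 reads c1=0 → after 3×micro: 5; S2 reads c1=0 → after 1×micro: 4 ⇒ (c0=5, c1=5, c2=4)
macro 4: S0 reads c2=4 → after 2×micro: -2; S1 reads c1=5 → after 3×micro: 5; S2 reads c1=5 → after 1×micro: 1 ⇒ (c0=-2, c1=5, c2=1)
macro 5: S0 reads c2=1 → after 2×micro: 3; S1 reads c1=5 → after 3×micro: 5; S2 reads c1=5 → after 1×micro: 1 ⇒ (c0=3, c1=5, c2=1)

c2 at macro-step 5 = 1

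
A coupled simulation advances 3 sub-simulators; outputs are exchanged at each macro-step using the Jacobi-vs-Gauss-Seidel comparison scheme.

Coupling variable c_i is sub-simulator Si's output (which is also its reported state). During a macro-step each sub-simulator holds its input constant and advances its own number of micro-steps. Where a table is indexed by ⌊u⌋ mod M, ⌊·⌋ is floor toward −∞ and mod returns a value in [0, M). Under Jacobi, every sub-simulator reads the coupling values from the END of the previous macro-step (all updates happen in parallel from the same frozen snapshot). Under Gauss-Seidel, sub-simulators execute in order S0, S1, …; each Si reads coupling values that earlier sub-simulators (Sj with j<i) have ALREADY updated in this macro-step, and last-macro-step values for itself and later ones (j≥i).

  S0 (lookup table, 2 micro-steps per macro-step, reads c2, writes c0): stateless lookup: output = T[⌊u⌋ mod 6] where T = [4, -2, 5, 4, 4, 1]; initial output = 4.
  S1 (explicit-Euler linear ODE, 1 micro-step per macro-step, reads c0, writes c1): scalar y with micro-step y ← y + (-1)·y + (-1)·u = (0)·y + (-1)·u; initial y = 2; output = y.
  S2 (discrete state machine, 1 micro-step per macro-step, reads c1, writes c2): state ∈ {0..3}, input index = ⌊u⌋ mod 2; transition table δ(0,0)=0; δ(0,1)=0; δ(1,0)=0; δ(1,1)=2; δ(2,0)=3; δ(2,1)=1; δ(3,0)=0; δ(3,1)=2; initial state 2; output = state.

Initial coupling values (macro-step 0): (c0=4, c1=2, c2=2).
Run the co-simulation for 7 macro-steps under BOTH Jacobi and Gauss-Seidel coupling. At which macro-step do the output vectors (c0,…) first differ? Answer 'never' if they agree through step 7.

[Jacobi] macro 1: S0 reads c2=2 → after 2×micro: 5; S1 reads c0=4 → after 1×micro: -4; S2 reads c1=2 → after 1×micro: 3 ⇒ (c0=5, c1=-4, c2=3)
[Jacobi] macro 2: S0 reads c2=3 → after 2×micro: 4; S1 reads c0=5 → after 1×micro: -5; S2 reads c1=-4 → after 1×micro: 0 ⇒ (c0=4, c1=-5, c2=0)
[Jacobi] macro 3: S0 reads c2=0 → after 2×micro: 4; S1 reads c0=4 → after 1×micro: -4; S2 reads c1=-5 → after 1×micro: 0 ⇒ (c0=4, c1=-4, c2=0)
[Jacobi] macro 4: S0 reads c2=0 → after 2×micro: 4; S1 reads c0=4 → after 1×micro: -4; S2 reads c1=-4 → after 1×micro: 0 ⇒ (c0=4, c1=-4, c2=0)
[Jacobi] macro 5: S0 reads c2=0 → after 2×micro: 4; S1 reads c0=4 → after 1×micro: -4; S2 reads c1=-4 → after 1×micro: 0 ⇒ (c0=4, c1=-4, c2=0)
[Jacobi] macro 6: S0 reads c2=0 → after 2×micro: 4; S1 reads c0=4 → after 1×micro: -4; S2 reads c1=-4 → after 1×micro: 0 ⇒ (c0=4, c1=-4, c2=0)
[Jacobi] macro 7: S0 reads c2=0 → after 2×micro: 4; S1 reads c0=4 → after 1×micro: -4; S2 reads c1=-4 → after 1×micro: 0 ⇒ (c0=4, c1=-4, c2=0)
[Gauss-Seidel] macro 1: S0 reads c2=2 → after 2×micro: 5; S1 reads c0=5 → after 1×micro: -5; S2 reads c1=-5 → after 1×micro: 1 ⇒ (c0=5, c1=-5, c2=1)
[Gauss-Seidel] macro 2: S0 reads c2=1 → after 2×micro: -2; S1 reads c0=-2 → after 1×micro: 2; S2 reads c1=2 → after 1×micro: 0 ⇒ (c0=-2, c1=2, c2=0)
[Gauss-Seidel] macro 3: S0 reads c2=0 → after 2×micro: 4; S1 reads c0=4 → after 1×micro: -4; S2 reads c1=-4 → after 1×micro: 0 ⇒ (c0=4, c1=-4, c2=0)
[Gauss-Seidel] macro 4: S0 reads c2=0 → after 2×micro: 4; S1 reads c0=4 → after 1×micro: -4; S2 reads c1=-4 → after 1×micro: 0 ⇒ (c0=4, c1=-4, c2=0)
[Gauss-Seidel] macro 5: S0 reads c2=0 → after 2×micro: 4; S1 reads c0=4 → after 1×micro: -4; S2 reads c1=-4 → after 1×micro: 0 ⇒ (c0=4, c1=-4, c2=0)
[Gauss-Seidel] macro 6: S0 reads c2=0 → after 2×micro: 4; S1 reads c0=4 → after 1×micro: -4; S2 reads c1=-4 → after 1×micro: 0 ⇒ (c0=4, c1=-4, c2=0)
[Gauss-Seidel] macro 7: S0 reads c2=0 → after 2×micro: 4; S1 reads c0=4 → after 1×micro: -4; S2 reads c1=-4 → after 1×micro: 0 ⇒ (c0=4, c1=-4, c2=0)

first divergence at macro-step: 1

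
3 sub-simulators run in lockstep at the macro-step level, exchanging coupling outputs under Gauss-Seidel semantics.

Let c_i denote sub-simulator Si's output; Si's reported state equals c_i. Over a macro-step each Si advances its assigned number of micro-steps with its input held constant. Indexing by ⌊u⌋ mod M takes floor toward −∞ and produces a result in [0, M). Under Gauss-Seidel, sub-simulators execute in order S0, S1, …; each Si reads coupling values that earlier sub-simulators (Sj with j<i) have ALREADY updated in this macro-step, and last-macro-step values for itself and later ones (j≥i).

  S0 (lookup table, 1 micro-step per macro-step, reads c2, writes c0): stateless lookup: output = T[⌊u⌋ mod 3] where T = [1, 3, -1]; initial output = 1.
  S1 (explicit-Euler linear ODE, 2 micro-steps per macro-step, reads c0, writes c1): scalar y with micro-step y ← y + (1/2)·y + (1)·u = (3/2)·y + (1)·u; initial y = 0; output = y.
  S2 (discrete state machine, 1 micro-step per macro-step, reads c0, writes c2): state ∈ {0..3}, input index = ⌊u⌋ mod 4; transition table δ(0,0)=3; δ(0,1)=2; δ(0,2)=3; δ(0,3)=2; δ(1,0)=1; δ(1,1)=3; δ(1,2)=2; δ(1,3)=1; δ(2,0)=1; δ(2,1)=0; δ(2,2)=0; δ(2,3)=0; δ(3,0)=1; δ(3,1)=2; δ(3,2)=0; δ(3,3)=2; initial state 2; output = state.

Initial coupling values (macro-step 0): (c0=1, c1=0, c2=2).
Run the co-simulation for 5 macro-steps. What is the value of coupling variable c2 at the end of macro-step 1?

c2 at macro-step 1 = 0

macro 1: S0 reads c2=2 → after 1×micro: -1; S1 reads c0=-1 → after 2×micro: -5/2; S2 reads c0=-1 → after 1×micro: 0 ⇒ (c0=-1, c1=-5/2, c2=0)
macro 2: S0 reads c2=0 → after 1×micro: 1; S1 reads c0=1 → after 2×micro: -25/8; S2 reads c0=1 → after 1×micro: 2 ⇒ (c0=1, c1=-25/8, c2=2)
macro 3: S0 reads c2=2 → after 1×micro: -1; S1 reads c0=-1 → after 2×micro: -305/32; S2 reads c0=-1 → after 1×micro: 0 ⇒ (c0=-1, c1=-305/32, c2=0)
macro 4: S0 reads c2=0 → after 1×micro: 1; S1 reads c0=1 → after 2×micro: -2425/128; S2 reads c0=1 → after 1×micro: 2 ⇒ (c0=1, c1=-2425/128, c2=2)
macro 5: S0 reads c2=2 → after 1×micro: -1; S1 reads c0=-1 → after 2×micro: -23105/512; S2 reads c0=-1 → after 1×micro: 0 ⇒ (c0=-1, c1=-23105/512, c2=0)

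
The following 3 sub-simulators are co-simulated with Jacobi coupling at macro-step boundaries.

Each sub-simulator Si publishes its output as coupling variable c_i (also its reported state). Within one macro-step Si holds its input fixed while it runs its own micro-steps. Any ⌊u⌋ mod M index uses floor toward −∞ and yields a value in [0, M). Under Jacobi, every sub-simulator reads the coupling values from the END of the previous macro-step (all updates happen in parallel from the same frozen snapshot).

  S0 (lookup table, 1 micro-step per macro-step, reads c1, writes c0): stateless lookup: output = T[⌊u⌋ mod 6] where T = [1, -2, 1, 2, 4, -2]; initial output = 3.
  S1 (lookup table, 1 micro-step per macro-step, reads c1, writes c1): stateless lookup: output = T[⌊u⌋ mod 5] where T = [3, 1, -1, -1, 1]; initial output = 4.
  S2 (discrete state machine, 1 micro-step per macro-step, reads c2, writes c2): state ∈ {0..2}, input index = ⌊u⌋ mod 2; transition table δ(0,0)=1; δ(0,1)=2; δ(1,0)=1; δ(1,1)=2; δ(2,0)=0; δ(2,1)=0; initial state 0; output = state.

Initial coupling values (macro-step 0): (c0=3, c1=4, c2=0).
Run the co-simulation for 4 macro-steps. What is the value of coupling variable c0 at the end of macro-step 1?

c0 at macro-step 1 = 4

macro 1: S0 reads c1=4 → after 1×micro: 4; S1 reads c1=4 → after 1×micro: 1; S2 reads c2=0 → after 1×micro: 1 ⇒ (c0=4, c1=1, c2=1)
macro 2: S0 reads c1=1 → after 1×micro: -2; S1 reads c1=1 → after 1×micro: 1; S2 reads c2=1 → after 1×micro: 2 ⇒ (c0=-2, c1=1, c2=2)
macro 3: S0 reads c1=1 → after 1×micro: -2; S1 reads c1=1 → after 1×micro: 1; S2 reads c2=2 → after 1×micro: 0 ⇒ (c0=-2, c1=1, c2=0)
macro 4: S0 reads c1=1 → after 1×micro: -2; S1 reads c1=1 → after 1×micro: 1; S2 reads c2=0 → after 1×micro: 1 ⇒ (c0=-2, c1=1, c2=1)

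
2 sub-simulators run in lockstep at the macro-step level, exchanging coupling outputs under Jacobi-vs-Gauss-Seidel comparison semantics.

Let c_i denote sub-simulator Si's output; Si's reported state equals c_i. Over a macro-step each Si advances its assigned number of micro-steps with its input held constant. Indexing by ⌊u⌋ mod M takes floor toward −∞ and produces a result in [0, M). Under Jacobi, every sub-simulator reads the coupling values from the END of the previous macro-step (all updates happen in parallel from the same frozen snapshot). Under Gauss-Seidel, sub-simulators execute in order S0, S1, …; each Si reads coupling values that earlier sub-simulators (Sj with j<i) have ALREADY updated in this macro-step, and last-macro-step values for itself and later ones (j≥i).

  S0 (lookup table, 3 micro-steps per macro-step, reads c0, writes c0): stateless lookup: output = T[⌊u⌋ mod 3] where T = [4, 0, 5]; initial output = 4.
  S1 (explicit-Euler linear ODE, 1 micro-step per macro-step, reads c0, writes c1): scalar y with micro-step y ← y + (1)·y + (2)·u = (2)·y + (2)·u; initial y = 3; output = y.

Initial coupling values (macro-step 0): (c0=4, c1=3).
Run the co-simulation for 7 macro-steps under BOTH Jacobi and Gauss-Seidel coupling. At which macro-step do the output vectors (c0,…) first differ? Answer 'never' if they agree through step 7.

[Jacobi] macro 1: S0 reads c0=4 → after 3×micro: 0; S1 reads c0=4 → after 1×micro: 14 ⇒ (c0=0, c1=14)
[Jacobi] macro 2: S0 reads c0=0 → after 3×micro: 4; S1 reads c0=0 → after 1×micro: 28 ⇒ (c0=4, c1=28)
[Jacobi] macro 3: S0 reads c0=4 → after 3×micro: 0; S1 reads c0=4 → after 1×micro: 64 ⇒ (c0=0, c1=64)
[Jacobi] macro 4: S0 reads c0=0 → after 3×micro: 4; S1 reads c0=0 → after 1×micro: 128 ⇒ (c0=4, c1=128)
[Jacobi] macro 5: S0 reads c0=4 → after 3×micro: 0; S1 reads c0=4 → after 1×micro: 264 ⇒ (c0=0, c1=264)
[Jacobi] macro 6: S0 reads c0=0 → after 3×micro: 4; S1 reads c0=0 → after 1×micro: 528 ⇒ (c0=4, c1=528)
[Jacobi] macro 7: S0 reads c0=4 → after 3×micro: 0; S1 reads c0=4 → after 1×micro: 1064 ⇒ (c0=0, c1=1064)
[Gauss-Seidel] macro 1: S0 reads c0=4 → after 3×micro: 0; S1 reads c0=0 → after 1×micro: 6 ⇒ (c0=0, c1=6)
[Gauss-Seidel] macro 2: S0 reads c0=0 → after 3×micro: 4; S1 reads c0=4 → after 1×micro: 20 ⇒ (c0=4, c1=20)
[Gauss-Seidel] macro 3: S0 reads c0=4 → after 3×micro: 0; S1 reads c0=0 → after 1×micro: 40 ⇒ (c0=0, c1=40)
[Gauss-Seidel] macro 4: S0 reads c0=0 → after 3×micro: 4; S1 reads c0=4 → after 1×micro: 88 ⇒ (c0=4, c1=88)
[Gauss-Seidel] macro 5: S0 reads c0=4 → after 3×micro: 0; S1 reads c0=0 → after 1×micro: 176 ⇒ (c0=0, c1=176)
[Gauss-Seidel] macro 6: S0 reads c0=0 → after 3×micro: 4; S1 reads c0=4 → after 1×micro: 360 ⇒ (c0=4, c1=360)
[Gauss-Seidel] macro 7: S0 reads c0=4 → after 3×micro: 0; S1 reads c0=0 → after 1×micro: 720 ⇒ (c0=0, c1=720)

first divergence at macro-step: 1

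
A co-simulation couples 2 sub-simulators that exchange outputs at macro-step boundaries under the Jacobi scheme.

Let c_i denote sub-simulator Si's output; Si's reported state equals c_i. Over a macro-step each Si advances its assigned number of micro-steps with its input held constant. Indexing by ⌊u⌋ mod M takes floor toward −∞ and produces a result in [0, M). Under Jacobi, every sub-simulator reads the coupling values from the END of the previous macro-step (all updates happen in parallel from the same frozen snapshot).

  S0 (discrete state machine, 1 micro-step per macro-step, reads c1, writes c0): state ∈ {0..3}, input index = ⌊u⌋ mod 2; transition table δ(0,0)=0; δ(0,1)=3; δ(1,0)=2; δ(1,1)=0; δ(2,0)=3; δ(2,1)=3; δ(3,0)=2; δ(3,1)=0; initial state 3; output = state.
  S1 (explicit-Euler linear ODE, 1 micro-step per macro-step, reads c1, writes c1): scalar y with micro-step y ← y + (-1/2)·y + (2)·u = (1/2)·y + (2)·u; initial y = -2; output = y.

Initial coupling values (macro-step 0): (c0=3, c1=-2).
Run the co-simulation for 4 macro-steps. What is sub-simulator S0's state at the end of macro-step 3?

macro 1: S0 reads c1=-2 → after 1×micro: 2; S1 reads c1=-2 → after 1×micro: -5 ⇒ (c0=2, c1=-5)
macro 2: S0 reads c1=-5 → after 1×micro: 3; S1 reads c1=-5 → after 1×micro: -25/2 ⇒ (c0=3, c1=-25/2)
macro 3: S0 reads c1=-25/2 → after 1×micro: 0; S1 reads c1=-25/2 → after 1×micro: -125/4 ⇒ (c0=0, c1=-125/4)
macro 4: S0 reads c1=-125/4 → after 1×micro: 0; S1 reads c1=-125/4 → after 1×micro: -625/8 ⇒ (c0=0, c1=-625/8)

S0 state at macro-step 3 = 0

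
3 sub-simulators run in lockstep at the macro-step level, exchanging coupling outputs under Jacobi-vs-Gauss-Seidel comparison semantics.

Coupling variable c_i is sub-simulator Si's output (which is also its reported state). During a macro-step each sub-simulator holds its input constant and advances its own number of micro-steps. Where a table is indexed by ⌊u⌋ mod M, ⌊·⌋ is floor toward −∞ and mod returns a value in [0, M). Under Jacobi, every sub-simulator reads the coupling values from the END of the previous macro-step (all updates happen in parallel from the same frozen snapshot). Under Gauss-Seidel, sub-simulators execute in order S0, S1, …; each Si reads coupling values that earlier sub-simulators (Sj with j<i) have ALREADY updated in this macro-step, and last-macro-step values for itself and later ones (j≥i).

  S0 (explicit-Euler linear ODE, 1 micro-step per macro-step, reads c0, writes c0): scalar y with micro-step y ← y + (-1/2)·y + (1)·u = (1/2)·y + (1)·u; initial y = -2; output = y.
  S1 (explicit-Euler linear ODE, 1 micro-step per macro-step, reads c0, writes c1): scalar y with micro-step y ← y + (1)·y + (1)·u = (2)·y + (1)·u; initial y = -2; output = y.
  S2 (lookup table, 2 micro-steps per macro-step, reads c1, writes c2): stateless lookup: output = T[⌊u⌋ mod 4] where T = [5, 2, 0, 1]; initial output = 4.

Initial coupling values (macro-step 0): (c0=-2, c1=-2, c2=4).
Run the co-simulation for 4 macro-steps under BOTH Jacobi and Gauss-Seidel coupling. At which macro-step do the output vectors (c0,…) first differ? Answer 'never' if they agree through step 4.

first divergence at macro-step: 1

[Jacobi] macro 1: S0 reads c0=-2 → after 1×micro: -3; S1 reads c0=-2 → after 1×micro: -6; S2 reads c1=-2 → after 2×micro: 0 ⇒ (c0=-3, c1=-6, c2=0)
[Jacobi] macro 2: S0 reads c0=-3 → after 1×micro: -9/2; S1 reads c0=-3 → after 1×micro: -15; S2 reads c1=-6 → after 2×micro: 0 ⇒ (c0=-9/2, c1=-15, c2=0)
[Jacobi] macro 3: S0 reads c0=-9/2 → after 1×micro: -27/4; S1 reads c0=-9/2 → after 1×micro: -69/2; S2 reads c1=-15 → after 2×micro: 2 ⇒ (c0=-27/4, c1=-69/2, c2=2)
[Jacobi] macro 4: S0 reads c0=-27/4 → after 1×micro: -81/8; S1 reads c0=-27/4 → after 1×micro: -303/4; S2 reads c1=-69/2 → after 2×micro: 2 ⇒ (c0=-81/8, c1=-303/4, c2=2)
[Gauss-Seidel] macro 1: S0 reads c0=-2 → after 1×micro: -3; S1 reads c0=-3 → after 1×micro: -7; S2 reads c1=-7 → after 2×micro: 2 ⇒ (c0=-3, c1=-7, c2=2)
[Gauss-Seidel] macro 2: S0 reads c0=-3 → after 1×micro: -9/2; S1 reads c0=-9/2 → after 1×micro: -37/2; S2 reads c1=-37/2 → after 2×micro: 2 ⇒ (c0=-9/2, c1=-37/2, c2=2)
[Gauss-Seidel] macro 3: S0 reads c0=-9/2 → after 1×micro: -27/4; S1 reads c0=-27/4 → after 1×micro: -175/4; S2 reads c1=-175/4 → after 2×micro: 5 ⇒ (c0=-27/4, c1=-175/4, c2=5)
[Gauss-Seidel] macro 4: S0 reads c0=-27/4 → after 1×micro: -81/8; S1 reads c0=-81/8 → after 1×micro: -781/8; S2 reads c1=-781/8 → after 2×micro: 0 ⇒ (c0=-81/8, c1=-781/8, c2=0)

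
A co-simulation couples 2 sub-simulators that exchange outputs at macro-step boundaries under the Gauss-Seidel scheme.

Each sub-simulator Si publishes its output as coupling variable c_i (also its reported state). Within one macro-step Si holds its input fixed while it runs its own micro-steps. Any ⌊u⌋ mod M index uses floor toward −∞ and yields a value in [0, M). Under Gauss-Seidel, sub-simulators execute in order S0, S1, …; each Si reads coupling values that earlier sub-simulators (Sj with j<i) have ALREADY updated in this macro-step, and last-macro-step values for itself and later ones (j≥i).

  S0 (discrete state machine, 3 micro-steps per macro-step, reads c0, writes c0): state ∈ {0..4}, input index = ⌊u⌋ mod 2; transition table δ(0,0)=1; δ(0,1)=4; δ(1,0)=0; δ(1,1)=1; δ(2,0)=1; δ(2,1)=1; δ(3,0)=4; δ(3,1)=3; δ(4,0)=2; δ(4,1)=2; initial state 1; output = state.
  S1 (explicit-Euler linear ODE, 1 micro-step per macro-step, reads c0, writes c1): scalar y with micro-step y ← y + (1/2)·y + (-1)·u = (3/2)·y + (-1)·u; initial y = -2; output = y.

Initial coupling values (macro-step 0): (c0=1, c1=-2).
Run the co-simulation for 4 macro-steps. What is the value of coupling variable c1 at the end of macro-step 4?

c1 at macro-step 4 = -73/4

macro 1: S0 reads c0=1 → after 3×micro: 1; S1 reads c0=1 → after 1×micro: -4 ⇒ (c0=1, c1=-4)
macro 2: S0 reads c0=1 → after 3×micro: 1; S1 reads c0=1 → after 1×micro: -7 ⇒ (c0=1, c1=-7)
macro 3: S0 reads c0=1 → after 3×micro: 1; S1 reads c0=1 → after 1×micro: -23/2 ⇒ (c0=1, c1=-23/2)
macro 4: S0 reads c0=1 → after 3×micro: 1; S1 reads c0=1 → after 1×micro: -73/4 ⇒ (c0=1, c1=-73/4)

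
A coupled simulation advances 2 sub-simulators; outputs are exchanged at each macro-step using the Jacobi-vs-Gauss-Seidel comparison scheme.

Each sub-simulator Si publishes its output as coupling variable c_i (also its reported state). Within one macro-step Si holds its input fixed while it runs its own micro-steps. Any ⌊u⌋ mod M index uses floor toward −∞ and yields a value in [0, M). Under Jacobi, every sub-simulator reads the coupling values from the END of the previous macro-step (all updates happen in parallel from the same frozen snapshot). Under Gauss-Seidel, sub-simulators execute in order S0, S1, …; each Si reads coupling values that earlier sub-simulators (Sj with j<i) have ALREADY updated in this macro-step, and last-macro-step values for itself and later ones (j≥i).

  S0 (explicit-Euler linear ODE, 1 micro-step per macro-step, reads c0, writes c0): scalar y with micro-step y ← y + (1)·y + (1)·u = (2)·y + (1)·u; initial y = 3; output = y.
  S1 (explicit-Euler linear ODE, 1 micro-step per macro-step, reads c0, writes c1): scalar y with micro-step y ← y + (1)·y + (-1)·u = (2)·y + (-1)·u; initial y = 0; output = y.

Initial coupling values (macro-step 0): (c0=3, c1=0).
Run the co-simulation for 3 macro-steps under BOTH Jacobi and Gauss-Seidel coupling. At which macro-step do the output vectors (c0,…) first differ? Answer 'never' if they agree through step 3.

[Jacobi] macro 1: S0 reads c0=3 → after 1×micro: 9; S1 reads c0=3 → after 1×micro: -3 ⇒ (c0=9, c1=-3)
[Jacobi] macro 2: S0 reads c0=9 → after 1×micro: 27; S1 reads c0=9 → after 1×micro: -15 ⇒ (c0=27, c1=-15)
[Jacobi] macro 3: S0 reads c0=27 → after 1×micro: 81; S1 reads c0=27 → after 1×micro: -57 ⇒ (c0=81, c1=-57)
[Gauss-Seidel] macro 1: S0 reads c0=3 → after 1×micro: 9; S1 reads c0=9 → after 1×micro: -9 ⇒ (c0=9, c1=-9)
[Gauss-Seidel] macro 2: S0 reads c0=9 → after 1×micro: 27; S1 reads c0=27 → after 1×micro: -45 ⇒ (c0=27, c1=-45)
[Gauss-Seidel] macro 3: S0 reads c0=27 → after 1×micro: 81; S1 reads c0=81 → after 1×micro: -171 ⇒ (c0=81, c1=-171)

first divergence at macro-step: 1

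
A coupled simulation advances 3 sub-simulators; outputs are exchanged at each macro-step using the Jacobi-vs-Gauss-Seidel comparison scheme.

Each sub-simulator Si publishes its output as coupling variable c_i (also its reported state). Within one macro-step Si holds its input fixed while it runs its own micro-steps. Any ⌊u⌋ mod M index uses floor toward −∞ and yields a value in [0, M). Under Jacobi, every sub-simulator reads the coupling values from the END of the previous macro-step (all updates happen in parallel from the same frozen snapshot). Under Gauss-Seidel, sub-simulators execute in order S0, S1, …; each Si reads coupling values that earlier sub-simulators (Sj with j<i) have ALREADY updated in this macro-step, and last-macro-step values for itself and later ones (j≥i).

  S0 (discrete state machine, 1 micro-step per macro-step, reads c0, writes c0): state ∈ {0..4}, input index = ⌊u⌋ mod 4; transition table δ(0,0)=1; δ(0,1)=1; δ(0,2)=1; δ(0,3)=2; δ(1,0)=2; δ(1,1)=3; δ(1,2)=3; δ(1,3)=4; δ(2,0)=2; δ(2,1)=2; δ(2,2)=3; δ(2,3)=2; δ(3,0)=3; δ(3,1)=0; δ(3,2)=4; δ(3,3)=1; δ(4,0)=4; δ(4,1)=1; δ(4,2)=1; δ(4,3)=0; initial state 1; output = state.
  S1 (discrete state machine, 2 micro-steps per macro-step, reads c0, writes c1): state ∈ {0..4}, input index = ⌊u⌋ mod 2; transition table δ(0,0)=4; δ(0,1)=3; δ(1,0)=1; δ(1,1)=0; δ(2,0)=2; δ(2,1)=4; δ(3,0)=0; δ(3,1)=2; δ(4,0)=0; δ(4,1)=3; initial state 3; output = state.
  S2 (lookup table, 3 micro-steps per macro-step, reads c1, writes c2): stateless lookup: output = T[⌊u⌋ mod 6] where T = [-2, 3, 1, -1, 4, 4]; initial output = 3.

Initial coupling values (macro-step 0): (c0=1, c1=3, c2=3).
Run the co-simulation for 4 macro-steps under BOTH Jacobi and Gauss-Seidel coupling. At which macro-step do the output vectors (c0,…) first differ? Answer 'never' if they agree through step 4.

[Jacobi] macro 1: S0 reads c0=1 → after 1×micro: 3; S1 reads c0=1 → after 2×micro: 4; S2 reads c1=3 → after 3×micro: -1 ⇒ (c0=3, c1=4, c2=-1)
[Jacobi] macro 2: S0 reads c0=3 → after 1×micro: 1; S1 reads c0=3 → after 2×micro: 2; S2 reads c1=4 → after 3×micro: 4 ⇒ (c0=1, c1=2, c2=4)
[Jacobi] macro 3: S0 reads c0=1 → after 1×micro: 3; S1 reads c0=1 → after 2×micro: 3; S2 reads c1=2 → after 3×micro: 1 ⇒ (c0=3, c1=3, c2=1)
[Jacobi] macro 4: S0 reads c0=3 → after 1×micro: 1; S1 reads c0=3 → after 2×micro: 4; S2 reads c1=3 → after 3×micro: -1 ⇒ (c0=1, c1=4, c2=-1)
[Gauss-Seidel] macro 1: S0 reads c0=1 → after 1×micro: 3; S1 reads c0=3 → after 2×micro: 4; S2 reads c1=4 → after 3×micro: 4 ⇒ (c0=3, c1=4, c2=4)
[Gauss-Seidel] macro 2: S0 reads c0=3 → after 1×micro: 1; S1 reads c0=1 → after 2×micro: 2; S2 reads c1=2 → after 3×micro: 1 ⇒ (c0=1, c1=2, c2=1)
[Gauss-Seidel] macro 3: S0 reads c0=1 → after 1×micro: 3; S1 reads c0=3 → after 2×micro: 3; S2 reads c1=3 → after 3×micro: -1 ⇒ (c0=3, c1=3, c2=-1)
[Gauss-Seidel] macro 4: S0 reads c0=3 → after 1×micro: 1; S1 reads c0=1 → after 2×micro: 4; S2 reads c1=4 → after 3×micro: 4 ⇒ (c0=1, c1=4, c2=4)

first divergence at macro-step: 1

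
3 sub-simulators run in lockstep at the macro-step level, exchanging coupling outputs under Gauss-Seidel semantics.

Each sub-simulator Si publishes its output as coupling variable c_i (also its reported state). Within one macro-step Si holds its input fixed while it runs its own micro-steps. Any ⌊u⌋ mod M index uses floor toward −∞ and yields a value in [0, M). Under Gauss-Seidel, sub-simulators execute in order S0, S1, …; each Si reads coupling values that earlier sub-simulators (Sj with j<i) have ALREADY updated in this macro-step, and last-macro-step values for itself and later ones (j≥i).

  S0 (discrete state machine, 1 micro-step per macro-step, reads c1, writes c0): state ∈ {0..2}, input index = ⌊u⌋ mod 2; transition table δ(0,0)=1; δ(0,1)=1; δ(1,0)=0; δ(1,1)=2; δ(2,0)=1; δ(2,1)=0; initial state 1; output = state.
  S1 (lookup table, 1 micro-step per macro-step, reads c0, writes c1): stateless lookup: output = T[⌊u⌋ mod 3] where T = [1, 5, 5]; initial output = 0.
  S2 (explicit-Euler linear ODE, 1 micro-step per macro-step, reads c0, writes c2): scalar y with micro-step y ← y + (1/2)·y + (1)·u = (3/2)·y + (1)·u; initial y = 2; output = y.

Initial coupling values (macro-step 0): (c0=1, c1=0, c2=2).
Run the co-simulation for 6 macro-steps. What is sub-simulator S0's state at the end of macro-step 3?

macro 1: S0 reads c1=0 → after 1×micro: 0; S1 reads c0=0 → after 1×micro: 1; S2 reads c0=0 → after 1×micro: 3 ⇒ (c0=0, c1=1, c2=3)
macro 2: S0 reads c1=1 → after 1×micro: 1; S1 reads c0=1 → after 1×micro: 5; S2 reads c0=1 → after 1×micro: 11/2 ⇒ (c0=1, c1=5, c2=11/2)
macro 3: S0 reads c1=5 → after 1×micro: 2; S1 reads c0=2 → after 1×micro: 5; S2 reads c0=2 → after 1×micro: 41/4 ⇒ (c0=2, c1=5, c2=41/4)
macro 4: S0 reads c1=5 → after 1×micro: 0; S1 reads c0=0 → after 1×micro: 1; S2 reads c0=0 → after 1×micro: 123/8 ⇒ (c0=0, c1=1, c2=123/8)
macro 5: S0 reads c1=1 → after 1×micro: 1; S1 reads c0=1 → after 1×micro: 5; S2 reads c0=1 → after 1×micro: 385/16 ⇒ (c0=1, c1=5, c2=385/16)
macro 6: S0 reads c1=5 → after 1×micro: 2; S1 reads c0=2 → after 1×micro: 5; S2 reads c0=2 → after 1×micro: 1219/32 ⇒ (c0=2, c1=5, c2=1219/32)

S0 state at macro-step 3 = 2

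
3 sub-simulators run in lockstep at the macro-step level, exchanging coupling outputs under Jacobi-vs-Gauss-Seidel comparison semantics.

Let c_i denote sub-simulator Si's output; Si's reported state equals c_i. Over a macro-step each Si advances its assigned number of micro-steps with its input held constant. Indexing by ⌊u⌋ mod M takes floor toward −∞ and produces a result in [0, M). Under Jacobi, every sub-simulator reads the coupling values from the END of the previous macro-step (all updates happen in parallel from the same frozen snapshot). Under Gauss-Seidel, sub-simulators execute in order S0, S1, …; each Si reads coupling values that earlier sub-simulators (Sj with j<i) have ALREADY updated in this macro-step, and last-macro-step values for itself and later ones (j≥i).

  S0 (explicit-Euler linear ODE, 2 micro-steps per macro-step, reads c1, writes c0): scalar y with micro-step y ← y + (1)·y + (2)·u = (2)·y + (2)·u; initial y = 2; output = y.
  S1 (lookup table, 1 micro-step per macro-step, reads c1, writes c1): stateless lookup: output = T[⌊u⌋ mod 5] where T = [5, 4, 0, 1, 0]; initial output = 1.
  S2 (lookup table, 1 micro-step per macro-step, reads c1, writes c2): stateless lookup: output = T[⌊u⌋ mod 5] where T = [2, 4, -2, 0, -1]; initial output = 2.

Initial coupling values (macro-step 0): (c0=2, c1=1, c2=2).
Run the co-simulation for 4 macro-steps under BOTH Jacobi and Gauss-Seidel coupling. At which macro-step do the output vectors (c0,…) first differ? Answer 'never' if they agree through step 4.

first divergence at macro-step: 1

[Jacobi] macro 1: S0 reads c1=1 → after 2×micro: 14; S1 reads c1=1 → after 1×micro: 4; S2 reads c1=1 → after 1×micro: 4 ⇒ (c0=14, c1=4, c2=4)
[Jacobi] macro 2: S0 reads c1=4 → after 2×micro: 80; S1 reads c1=4 → after 1×micro: 0; S2 reads c1=4 → after 1×micro: -1 ⇒ (c0=80, c1=0, c2=-1)
[Jacobi] macro 3: S0 reads c1=0 → after 2×micro: 320; S1 reads c1=0 → after 1×micro: 5; S2 reads c1=0 → after 1×micro: 2 ⇒ (c0=320, c1=5, c2=2)
[Jacobi] macro 4: S0 reads c1=5 → after 2×micro: 1310; S1 reads c1=5 → after 1×micro: 5; S2 reads c1=5 → after 1×micro: 2 ⇒ (c0=1310, c1=5, c2=2)
[Gauss-Seidel] macro 1: S0 reads c1=1 → after 2×micro: 14; S1 reads c1=1 → after 1×micro: 4; S2 reads c1=4 → after 1×micro: -1 ⇒ (c0=14, c1=4, c2=-1)
[Gauss-Seidel] macro 2: S0 reads c1=4 → after 2×micro: 80; S1 reads c1=4 → after 1×micro: 0; S2 reads c1=0 → after 1×micro: 2 ⇒ (c0=80, c1=0, c2=2)
[Gauss-Seidel] macro 3: S0 reads c1=0 → after 2×micro: 320; S1 reads c1=0 → after 1×micro: 5; S2 reads c1=5 → after 1×micro: 2 ⇒ (c0=320, c1=5, c2=2)
[Gauss-Seidel] macro 4: S0 reads c1=5 → after 2×micro: 1310; S1 reads c1=5 → after 1×micro: 5; S2 reads c1=5 → after 1×micro: 2 ⇒ (c0=1310, c1=5, c2=2)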